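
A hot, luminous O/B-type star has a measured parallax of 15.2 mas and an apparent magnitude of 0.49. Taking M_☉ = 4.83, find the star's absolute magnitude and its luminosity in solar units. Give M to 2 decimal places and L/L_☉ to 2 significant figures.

M ≈ -3.60; L/L_☉ ≈ 2400

d = 1/p = 1000/15.2 mas = 65.79 pc
M = m − 5 log₁₀ d + 5 = 0.49 − 5·1.8182 + 5 = -3.601
M − M_☉ = -3.601 − 4.83 = -8.431
L/L_☉ = 10^(−0.4 × -8.431) = 2357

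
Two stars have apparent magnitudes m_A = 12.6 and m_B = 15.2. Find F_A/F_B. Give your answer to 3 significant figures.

F_A/F_B ≈ 11.0

Magnitude difference = -2.6
Flux ratio = 10^(−0.4 Δm) = 10^(−0.4 × -2.6) = 10^1.040 = 10.96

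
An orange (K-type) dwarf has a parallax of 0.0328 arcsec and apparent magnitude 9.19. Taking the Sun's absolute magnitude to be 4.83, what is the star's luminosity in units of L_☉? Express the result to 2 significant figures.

L/L_☉ ≈ 0.17

d = 1/p = 1/0.0328″ = 30.49 pc
M = m − 5 log₁₀ d + 5 = 9.19 − 5·1.4841 + 5 = 6.769
M − M_☉ = 6.769 − 4.83 = 1.939
L/L_☉ = 10^(−0.4 × 1.939) = 0.1676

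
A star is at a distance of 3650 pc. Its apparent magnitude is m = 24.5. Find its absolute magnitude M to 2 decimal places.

5 log₁₀(d/10 pc) = 5 log₁₀(3650) − 5 = 12.811
M = m − 5 log₁₀(d/10) = 24.5 − 12.811 = 11.689

M ≈ 11.69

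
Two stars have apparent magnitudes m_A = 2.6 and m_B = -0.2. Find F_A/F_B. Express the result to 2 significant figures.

Δm = 2.6 − (-0.2) = 2.8
Flux ratio = 10^(−0.4 Δm) = 10^(−0.4 × 2.8) = 10^-1.120 = 0.07586

F_A/F_B ≈ 0.076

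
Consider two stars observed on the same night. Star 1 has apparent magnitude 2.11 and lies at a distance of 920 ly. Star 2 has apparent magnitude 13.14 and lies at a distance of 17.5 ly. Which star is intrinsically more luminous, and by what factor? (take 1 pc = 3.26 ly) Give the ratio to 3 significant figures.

Star 1: d = 920 ly / 3.26 = 282.2 pc
Star 1: M = m − 5 log₁₀ d + 5 = 2.11 − 5·2.4506 + 5 = -5.143
Star 2: d = 17.5 ly / 3.26 = 5.368 pc
Star 2: M = m − 5 log₁₀ d + 5 = 13.14 − 5·0.7298 + 5 = 14.491
ΔM = M_1 − M_2 = -5.143 − (14.491) = -19.634; smaller M is more luminous → Star 1.
L ratio = 10^(0.4 |ΔM|) = 10^7.853 = 7.137×10^7

Star 1 is more luminous, by a factor of 7.14×10^7.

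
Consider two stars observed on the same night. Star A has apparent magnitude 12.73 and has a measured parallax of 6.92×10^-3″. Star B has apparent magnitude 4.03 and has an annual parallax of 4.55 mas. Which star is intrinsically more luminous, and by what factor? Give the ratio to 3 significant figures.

Star A: d = 1/p = 1/6.92×10^-3″ = 144.5 pc
Star A: M = m − 5 log₁₀ d + 5 = 12.73 − 5·2.1599 + 5 = 6.931
Star B: p = 4.55 mas = 4.55×10^-3″ → d = 1/p = 219.8 pc
Star B: M = m − 5 log₁₀ d + 5 = 4.03 − 5·2.3420 + 5 = -2.680
ΔM = M_A − M_B = 6.931 − (-2.680) = 9.610; smaller M is more luminous → Star B.
L ratio = 10^(0.4 |ΔM|) = 10^3.844 = 6985

Star B is more luminous, by a factor of 6990.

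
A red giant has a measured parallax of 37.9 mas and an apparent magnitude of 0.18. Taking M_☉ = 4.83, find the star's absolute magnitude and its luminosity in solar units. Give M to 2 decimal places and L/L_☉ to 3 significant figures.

M ≈ -1.93; L/L_☉ ≈ 504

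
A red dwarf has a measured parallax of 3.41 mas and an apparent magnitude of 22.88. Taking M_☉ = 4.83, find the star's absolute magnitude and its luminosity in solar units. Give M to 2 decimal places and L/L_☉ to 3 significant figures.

d = 1/p = 1000/3.41 mas = 293.3 pc
M = m − 5 log₁₀ d + 5 = 22.88 − 5·2.4672 + 5 = 15.544
M − M_☉ = 15.544 − 4.83 = 10.714
L/L_☉ = 10^(−0.4 × 10.714) = 5.182×10^-5

M ≈ 15.54; L/L_☉ ≈ 5.18×10^-5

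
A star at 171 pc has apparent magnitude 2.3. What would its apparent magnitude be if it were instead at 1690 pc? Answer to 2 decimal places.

m ≈ 7.27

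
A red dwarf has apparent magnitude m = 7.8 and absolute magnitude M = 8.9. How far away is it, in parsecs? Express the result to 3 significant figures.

d ≈ 6.03 pc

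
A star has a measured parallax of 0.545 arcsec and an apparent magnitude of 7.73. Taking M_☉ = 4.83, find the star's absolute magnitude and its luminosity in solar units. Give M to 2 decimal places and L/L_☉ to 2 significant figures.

M ≈ 11.41; L/L_☉ ≈ 2.3×10^-3

d = 1/p = 1/0.545″ = 1.835 pc
M = m − 5 log₁₀ d + 5 = 7.73 − 5·0.2636 + 5 = 11.412
M − M_☉ = 11.412 − 4.83 = 6.582
L/L_☉ = 10^(−0.4 × 6.582) = 2.329×10^-3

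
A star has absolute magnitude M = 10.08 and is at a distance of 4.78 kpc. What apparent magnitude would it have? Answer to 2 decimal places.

d = 4.78 kpc = 4780 pc
m = M + 5 log₁₀ d − 5 = 10.08 + 5·3.6794 − 5 = 23.477

m ≈ 23.48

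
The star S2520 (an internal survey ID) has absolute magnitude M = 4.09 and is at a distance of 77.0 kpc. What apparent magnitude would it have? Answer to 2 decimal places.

m ≈ 23.52

d = 77.0 kpc = 77000 pc
m = M + 5 log₁₀ d − 5 = 4.09 + 5·4.8865 − 5 = 23.522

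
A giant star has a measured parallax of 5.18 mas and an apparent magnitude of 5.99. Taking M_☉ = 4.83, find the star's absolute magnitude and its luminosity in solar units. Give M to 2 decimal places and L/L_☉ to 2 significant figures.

d = 1/p = 1000/5.18 mas = 193.1 pc
M = m − 5 log₁₀ d + 5 = 5.99 − 5·2.2857 + 5 = -0.438
M − M_☉ = -0.438 − 4.83 = -5.268
L/L_☉ = 10^(−0.4 × -5.268) = 128.0

M ≈ -0.44; L/L_☉ ≈ 130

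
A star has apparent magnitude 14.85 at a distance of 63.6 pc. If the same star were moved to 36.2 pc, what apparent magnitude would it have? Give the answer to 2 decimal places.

Flux ∝ 1/d², so Δm = 5 log₁₀(d₂/d₁) = 5 log₁₀(36.2/63.6) = -1.224
m₂ = m₁ + Δm = 14.85 + (-1.224) = 13.626

m ≈ 13.63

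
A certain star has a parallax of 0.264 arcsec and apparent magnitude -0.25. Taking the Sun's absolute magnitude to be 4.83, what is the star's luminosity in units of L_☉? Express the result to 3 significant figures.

L/L_☉ ≈ 15.4

d = 1/p = 1/0.264″ = 3.788 pc
M = m − 5 log₁₀ d + 5 = -0.25 − 5·0.5784 + 5 = 1.858
M − M_☉ = 1.858 − 4.83 = -2.972
L/L_☉ = 10^(−0.4 × -2.972) = 15.45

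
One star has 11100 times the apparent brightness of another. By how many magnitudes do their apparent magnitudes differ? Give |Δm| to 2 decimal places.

Pogson: Δm = −2.5 log₁₀(ratio) = −2.5 log₁₀(11100) = −2.5 × 4.0453 = -10.113

|Δm| ≈ 10.11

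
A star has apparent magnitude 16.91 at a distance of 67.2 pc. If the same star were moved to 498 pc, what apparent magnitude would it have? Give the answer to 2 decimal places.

Flux ∝ 1/d², so Δm = 5 log₁₀(d₂/d₁) = 5 log₁₀(498/67.2) = 4.349
m₂ = m₁ + Δm = 16.91 + (4.349) = 21.259

m ≈ 21.26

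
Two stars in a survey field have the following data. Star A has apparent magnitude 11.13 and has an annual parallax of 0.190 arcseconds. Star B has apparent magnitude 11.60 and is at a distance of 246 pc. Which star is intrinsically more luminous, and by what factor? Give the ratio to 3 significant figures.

Star B is more luminous, by a factor of 1420.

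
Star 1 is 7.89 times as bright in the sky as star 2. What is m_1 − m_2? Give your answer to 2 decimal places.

Pogson: Δm = −2.5 log₁₀(ratio) = −2.5 log₁₀(7.89) = −2.5 × 0.8971 = -2.243
Star 1 is brighter, so it has the smaller magnitude: the difference is negative.

m_1 − m_2 ≈ -2.24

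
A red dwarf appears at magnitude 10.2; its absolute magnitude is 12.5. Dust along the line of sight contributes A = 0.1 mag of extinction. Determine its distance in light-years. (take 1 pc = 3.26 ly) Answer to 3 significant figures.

d ≈ 10.8 ly

m − M = 5 log₁₀(d/10 pc) + A  ⇒  10.2 − (12.5) − 0.1 = 5 log₁₀(d/10)
-2.400 = 5 log₁₀(d/10)
log₁₀ d = (m − M − A)/5 + 1 = 0.5200
d = 10^0.5200 = 3.311 pc
= 10.79 ly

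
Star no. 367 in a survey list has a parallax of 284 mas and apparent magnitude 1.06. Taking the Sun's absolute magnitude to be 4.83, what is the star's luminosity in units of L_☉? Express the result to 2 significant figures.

L/L_☉ ≈ 4.0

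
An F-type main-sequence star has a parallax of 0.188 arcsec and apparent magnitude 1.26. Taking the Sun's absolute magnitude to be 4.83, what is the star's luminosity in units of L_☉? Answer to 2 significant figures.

d = 1/p = 1/0.188″ = 5.319 pc
M = m − 5 log₁₀ d + 5 = 1.26 − 5·0.7258 + 5 = 2.631
M − M_☉ = 2.631 − 4.83 = -2.199
L/L_☉ = 10^(−0.4 × -2.199) = 7.580

L/L_☉ ≈ 7.6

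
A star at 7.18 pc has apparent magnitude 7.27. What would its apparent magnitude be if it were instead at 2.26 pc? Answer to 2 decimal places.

m ≈ 4.76

Flux ∝ 1/d², so Δm = 5 log₁₀(d₂/d₁) = 5 log₁₀(2.26/7.18) = -2.510
m₂ = m₁ + Δm = 7.27 + (-2.510) = 4.760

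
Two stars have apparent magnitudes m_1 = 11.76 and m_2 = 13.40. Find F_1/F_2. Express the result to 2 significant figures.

Δm = 11.76 − (13.40) = -1.64
Flux ratio = 10^(−0.4 Δm) = 10^(−0.4 × -1.64) = 10^0.656 = 4.529

F_1/F_2 ≈ 4.5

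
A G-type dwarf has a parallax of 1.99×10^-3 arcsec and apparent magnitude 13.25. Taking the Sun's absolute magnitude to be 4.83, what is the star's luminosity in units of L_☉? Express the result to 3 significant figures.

L/L_☉ ≈ 1.08

d = 1/p = 1/1.99×10^-3″ = 502.5 pc
M = m − 5 log₁₀ d + 5 = 13.25 − 5·2.7011 + 5 = 4.744
M − M_☉ = 4.744 − 4.83 = -0.086
L/L_☉ = 10^(−0.4 × -0.086) = 1.082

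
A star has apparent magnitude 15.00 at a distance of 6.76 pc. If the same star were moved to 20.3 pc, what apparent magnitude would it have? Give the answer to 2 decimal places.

Flux ∝ 1/d², so Δm = 5 log₁₀(d₂/d₁) = 5 log₁₀(20.3/6.76) = 2.388
m₂ = m₁ + Δm = 15.00 + (2.388) = 17.388

m ≈ 17.39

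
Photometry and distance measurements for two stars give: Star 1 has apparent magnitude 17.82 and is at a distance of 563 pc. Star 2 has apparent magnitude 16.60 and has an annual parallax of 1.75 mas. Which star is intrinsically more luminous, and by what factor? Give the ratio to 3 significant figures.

Star 2 is more luminous, by a factor of 3.17.

Star 1: M = m − 5 log₁₀ d + 5 = 17.82 − 5·2.7505 + 5 = 9.067
Star 2: p = 1.75 mas = 1.75×10^-3″ → d = 1/p = 571.4 pc
Star 2: M = m − 5 log₁₀ d + 5 = 16.60 − 5·2.7570 + 5 = 7.815
ΔM = M_1 − M_2 = 9.067 − (7.815) = 1.252; smaller M is more luminous → Star 2.
L ratio = 10^(0.4 |ΔM|) = 10^0.501 = 3.169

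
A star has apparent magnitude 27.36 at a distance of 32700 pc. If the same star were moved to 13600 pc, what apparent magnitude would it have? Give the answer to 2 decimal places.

m ≈ 25.45

Flux ∝ 1/d², so Δm = 5 log₁₀(d₂/d₁) = 5 log₁₀(13600/32700) = -1.905
m₂ = m₁ + Δm = 27.36 + (-1.905) = 25.455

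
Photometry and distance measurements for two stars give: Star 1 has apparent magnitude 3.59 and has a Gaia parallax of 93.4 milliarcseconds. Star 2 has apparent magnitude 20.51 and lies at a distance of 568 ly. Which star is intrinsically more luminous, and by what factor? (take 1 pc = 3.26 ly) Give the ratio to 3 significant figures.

Star 1 is more luminous, by a factor of 22100.

Star 1: p = 93.4 mas = 0.0934″ → d = 1/p = 10.71 pc
Star 1: M = m − 5 log₁₀ d + 5 = 3.59 − 5·1.0297 + 5 = 3.442
Star 2: d = 568 ly / 3.26 = 174.2 pc
Star 2: M = m − 5 log₁₀ d + 5 = 20.51 − 5·2.2411 + 5 = 14.304
ΔM = M_1 − M_2 = 3.442 − (14.304) = -10.863; smaller M is more luminous → Star 1.
L ratio = 10^(0.4 |ΔM|) = 10^4.345 = 22130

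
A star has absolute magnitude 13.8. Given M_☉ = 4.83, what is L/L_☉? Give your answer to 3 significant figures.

L/L_☉ ≈ 2.58×10^-4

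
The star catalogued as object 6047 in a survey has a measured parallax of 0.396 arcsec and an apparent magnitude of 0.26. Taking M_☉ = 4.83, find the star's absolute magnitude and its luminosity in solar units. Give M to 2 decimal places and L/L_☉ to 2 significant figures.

M ≈ 3.25; L/L_☉ ≈ 4.3

d = 1/p = 1/0.396″ = 2.525 pc
M = m − 5 log₁₀ d + 5 = 0.26 − 5·0.4023 + 5 = 3.248
M − M_☉ = 3.248 − 4.83 = -1.582
L/L_☉ = 10^(−0.4 × -1.582) = 4.292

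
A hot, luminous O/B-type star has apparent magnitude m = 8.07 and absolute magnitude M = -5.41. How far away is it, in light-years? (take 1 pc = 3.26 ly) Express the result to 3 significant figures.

d ≈ 16200 ly

Distance modulus: m − M = 8.07 − (-5.41) = 13.480
m − M = 5 log₁₀ d − 5
log₁₀ d = (m − M)/5 + 1 = 3.6960
d = 10^3.6960 = 4966 pc
= 16190 ly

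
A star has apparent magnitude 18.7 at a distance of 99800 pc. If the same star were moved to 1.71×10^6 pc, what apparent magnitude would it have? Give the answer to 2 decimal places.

m ≈ 24.87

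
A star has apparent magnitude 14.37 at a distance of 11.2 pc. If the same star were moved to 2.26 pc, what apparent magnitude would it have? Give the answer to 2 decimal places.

Flux ∝ 1/d², so Δm = 5 log₁₀(d₂/d₁) = 5 log₁₀(2.26/11.2) = -3.476
m₂ = m₁ + Δm = 14.37 + (-3.476) = 10.894

m ≈ 10.89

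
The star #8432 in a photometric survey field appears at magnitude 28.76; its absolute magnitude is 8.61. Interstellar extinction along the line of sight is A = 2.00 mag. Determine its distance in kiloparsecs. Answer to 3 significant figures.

d ≈ 42.7 kpc

m − M = 5 log₁₀(d/10 pc) + A  ⇒  28.76 − (8.61) − 2.00 = 5 log₁₀(d/10)
18.150 = 5 log₁₀(d/10)
log₁₀ d = (m − M − A)/5 + 1 = 4.6300
d = 10^4.6300 = 42660 pc
= 42.66 kpc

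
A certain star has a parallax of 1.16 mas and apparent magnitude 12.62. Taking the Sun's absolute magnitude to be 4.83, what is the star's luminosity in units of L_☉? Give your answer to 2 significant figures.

d = 1/p = 1000/1.16 mas = 862.1 pc
M = m − 5 log₁₀ d + 5 = 12.62 − 5·2.9355 + 5 = 2.942
M − M_☉ = 2.942 − 4.83 = -1.888
L/L_☉ = 10^(−0.4 × -1.888) = 5.690

L/L_☉ ≈ 5.7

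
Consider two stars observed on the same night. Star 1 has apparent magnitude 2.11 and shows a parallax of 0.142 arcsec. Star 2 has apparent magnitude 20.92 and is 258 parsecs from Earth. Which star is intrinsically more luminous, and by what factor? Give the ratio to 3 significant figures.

Star 1: d = 1/p = 1/0.142″ = 7.042 pc
Star 1: M = m − 5 log₁₀ d + 5 = 2.11 − 5·0.8477 + 5 = 2.871
Star 2: M = m − 5 log₁₀ d + 5 = 20.92 − 5·2.4116 + 5 = 13.862
ΔM = M_1 − M_2 = 2.871 − (13.862) = -10.990; smaller M is more luminous → Star 1.
L ratio = 10^(0.4 |ΔM|) = 10^4.396 = 24900

Star 1 is more luminous, by a factor of 24900.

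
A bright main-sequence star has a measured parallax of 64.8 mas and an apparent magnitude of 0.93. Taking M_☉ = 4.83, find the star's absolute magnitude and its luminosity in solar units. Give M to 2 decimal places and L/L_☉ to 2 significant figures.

M ≈ -0.01; L/L_☉ ≈ 86

d = 1/p = 1000/64.8 mas = 15.43 pc
M = m − 5 log₁₀ d + 5 = 0.93 − 5·1.1884 + 5 = -0.012
M − M_☉ = -0.012 − 4.83 = -4.842
L/L_☉ = 10^(−0.4 × -4.842) = 86.47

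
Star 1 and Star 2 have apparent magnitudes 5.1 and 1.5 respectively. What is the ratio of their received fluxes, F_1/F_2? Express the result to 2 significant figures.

Δm = 5.1 − (1.5) = 3.6
Flux ratio = 10^(−0.4 Δm) = 10^(−0.4 × 3.6) = 10^-1.440 = 0.03631

F_1/F_2 ≈ 0.036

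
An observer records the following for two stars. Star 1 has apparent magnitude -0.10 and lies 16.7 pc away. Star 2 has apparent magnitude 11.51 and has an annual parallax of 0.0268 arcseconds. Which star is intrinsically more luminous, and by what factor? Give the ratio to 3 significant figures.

Star 1: M = m − 5 log₁₀ d + 5 = -0.10 − 5·1.2227 + 5 = -1.214
Star 2: d = 1/p = 1/0.0268″ = 37.31 pc
Star 2: M = m − 5 log₁₀ d + 5 = 11.51 − 5·1.5719 + 5 = 8.651
ΔM = M_1 − M_2 = -1.214 − (8.651) = -9.864; smaller M is more luminous → Star 1.
L ratio = 10^(0.4 |ΔM|) = 10^3.946 = 8825

Star 1 is more luminous, by a factor of 8820.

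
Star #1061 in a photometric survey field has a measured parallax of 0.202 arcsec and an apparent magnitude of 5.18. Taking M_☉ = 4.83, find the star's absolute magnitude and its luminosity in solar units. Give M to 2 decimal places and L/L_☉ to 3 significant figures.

d = 1/p = 1/0.202″ = 4.950 pc
M = m − 5 log₁₀ d + 5 = 5.18 − 5·0.6946 + 5 = 6.707
M − M_☉ = 6.707 − 4.83 = 1.877
L/L_☉ = 10^(−0.4 × 1.877) = 0.1775

M ≈ 6.71; L/L_☉ ≈ 0.178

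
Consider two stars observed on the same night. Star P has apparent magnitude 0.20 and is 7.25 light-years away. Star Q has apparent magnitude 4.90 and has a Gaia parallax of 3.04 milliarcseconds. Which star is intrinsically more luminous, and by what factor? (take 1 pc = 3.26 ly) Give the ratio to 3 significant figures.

Star P: d = 7.25 ly / 3.26 = 2.224 pc
Star P: M = m − 5 log₁₀ d + 5 = 0.20 − 5·0.3471 + 5 = 3.464
Star Q: p = 3.04 mas = 3.04×10^-3″ → d = 1/p = 328.9 pc
Star Q: M = m − 5 log₁₀ d + 5 = 4.90 − 5·2.5171 + 5 = -2.686
ΔM = M_P − M_Q = 3.464 − (-2.686) = 6.150; smaller M is more luminous → Star Q.
L ratio = 10^(0.4 |ΔM|) = 10^2.460 = 288.4

Star Q is more luminous, by a factor of 288.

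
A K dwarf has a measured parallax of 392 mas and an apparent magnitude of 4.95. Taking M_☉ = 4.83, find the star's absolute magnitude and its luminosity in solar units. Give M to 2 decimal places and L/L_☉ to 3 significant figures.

M ≈ 7.92; L/L_☉ ≈ 0.0583

d = 1/p = 1000/392 mas = 2.551 pc
M = m − 5 log₁₀ d + 5 = 4.95 − 5·0.4067 + 5 = 7.916
M − M_☉ = 7.916 − 4.83 = 3.086
L/L_☉ = 10^(−0.4 × 3.086) = 0.05827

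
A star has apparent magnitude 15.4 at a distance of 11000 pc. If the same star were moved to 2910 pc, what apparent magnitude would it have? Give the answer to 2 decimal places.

Flux ∝ 1/d², so Δm = 5 log₁₀(d₂/d₁) = 5 log₁₀(2910/11000) = -2.887
m₂ = m₁ + Δm = 15.4 + (-2.887) = 12.513

m ≈ 12.51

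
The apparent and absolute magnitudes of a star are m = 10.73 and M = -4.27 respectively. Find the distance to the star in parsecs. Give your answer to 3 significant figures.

Distance modulus: m − M = 10.73 − (-4.27) = 15.000
m − M = 5 log₁₀ d − 5
log₁₀ d = (m − M)/5 + 1 = 4.0000
d = 10^4.0000 = 10000 pc

d ≈ 10000 pc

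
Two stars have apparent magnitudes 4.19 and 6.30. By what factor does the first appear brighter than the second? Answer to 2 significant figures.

7.0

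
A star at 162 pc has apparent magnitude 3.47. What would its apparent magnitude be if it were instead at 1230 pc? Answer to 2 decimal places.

Flux ∝ 1/d², so Δm = 5 log₁₀(d₂/d₁) = 5 log₁₀(1230/162) = 4.402
m₂ = m₁ + Δm = 3.47 + (4.402) = 7.872

m ≈ 7.87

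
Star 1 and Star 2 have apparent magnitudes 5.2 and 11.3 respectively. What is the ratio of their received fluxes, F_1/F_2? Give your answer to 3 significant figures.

F_1/F_2 ≈ 275

Δm = 5.2 − (11.3) = -6.1
Flux ratio = 10^(−0.4 Δm) = 10^(−0.4 × -6.1) = 10^2.440 = 275.4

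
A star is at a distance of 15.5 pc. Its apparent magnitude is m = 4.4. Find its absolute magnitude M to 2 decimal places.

5 log₁₀(d/10 pc) = 5 log₁₀(15.50) − 5 = 0.952
M = m − 5 log₁₀(d/10) = 4.4 − 0.952 = 3.448

M ≈ 3.45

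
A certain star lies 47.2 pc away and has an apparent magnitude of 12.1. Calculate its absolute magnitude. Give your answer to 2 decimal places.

M ≈ 8.73

5 log₁₀(d/10 pc) = 5 log₁₀(47.20) − 5 = 3.370
M = m − 5 log₁₀(d/10) = 12.1 − 3.370 = 8.730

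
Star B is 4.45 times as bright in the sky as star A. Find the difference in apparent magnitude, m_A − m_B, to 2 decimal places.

m_A − m_B ≈ 1.62

Pogson: Δm = −2.5 log₁₀(ratio) = −2.5 log₁₀(4.45) = −2.5 × 0.6484 = -1.621
Star B is brighter so has the smaller magnitude: m_A − m_B is positive.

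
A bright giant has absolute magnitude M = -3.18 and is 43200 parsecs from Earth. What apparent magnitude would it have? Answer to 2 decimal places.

m ≈ 15.00

m = M + 5 log₁₀ d − 5 = -3.18 + 5·4.6355 − 5 = 14.997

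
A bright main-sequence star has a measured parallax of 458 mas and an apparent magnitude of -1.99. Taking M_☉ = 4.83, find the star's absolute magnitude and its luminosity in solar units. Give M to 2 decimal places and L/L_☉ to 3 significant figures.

M ≈ 1.31; L/L_☉ ≈ 25.5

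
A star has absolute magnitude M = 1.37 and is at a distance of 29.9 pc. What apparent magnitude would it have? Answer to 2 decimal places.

m ≈ 3.75

m = M + 5 log₁₀ d − 5 = 1.37 + 5·1.4757 − 5 = 3.748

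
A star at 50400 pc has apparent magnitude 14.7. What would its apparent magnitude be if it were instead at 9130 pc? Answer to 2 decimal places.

Flux ∝ 1/d², so Δm = 5 log₁₀(d₂/d₁) = 5 log₁₀(9130/50400) = -3.710
m₂ = m₁ + Δm = 14.7 + (-3.710) = 10.990

m ≈ 10.99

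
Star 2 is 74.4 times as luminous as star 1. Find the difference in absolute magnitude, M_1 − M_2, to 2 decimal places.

M_1 − M_2 ≈ 4.68

Pogson: ΔM = −2.5 log₁₀(ratio) = −2.5 log₁₀(74.4) = −2.5 × 1.8716 = -4.679
Star 2 is brighter so has the smaller magnitude: M_1 − M_2 is positive.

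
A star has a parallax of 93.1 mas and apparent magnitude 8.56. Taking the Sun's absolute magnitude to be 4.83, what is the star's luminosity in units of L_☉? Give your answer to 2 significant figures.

d = 1/p = 1000/93.1 mas = 10.74 pc
M = m − 5 log₁₀ d + 5 = 8.56 − 5·1.0311 + 5 = 8.405
M − M_☉ = 8.405 − 4.83 = 3.575
L/L_☉ = 10^(−0.4 × 3.575) = 0.03716

L/L_☉ ≈ 0.037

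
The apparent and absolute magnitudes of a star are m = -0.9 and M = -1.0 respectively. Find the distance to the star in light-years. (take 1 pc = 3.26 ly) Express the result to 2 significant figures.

μ = m − M = 0.100
m − M = 5 log₁₀ d − 5
log₁₀ d = (m − M)/5 + 1 = 1.0200
d = 10^1.0200 = 10.47 pc
= 34.14 ly

d ≈ 34 ly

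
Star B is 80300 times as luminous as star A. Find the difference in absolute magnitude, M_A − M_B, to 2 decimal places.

Pogson: ΔM = −2.5 log₁₀(ratio) = −2.5 log₁₀(80300) = −2.5 × 4.9047 = -12.262
Star B is brighter so has the smaller magnitude: M_A − M_B is positive.

M_A − M_B ≈ 12.26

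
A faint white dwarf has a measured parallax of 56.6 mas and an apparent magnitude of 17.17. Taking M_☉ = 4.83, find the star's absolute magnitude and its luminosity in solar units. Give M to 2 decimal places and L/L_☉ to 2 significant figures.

d = 1/p = 1000/56.6 mas = 17.67 pc
M = m − 5 log₁₀ d + 5 = 17.17 − 5·1.2472 + 5 = 15.934
M − M_☉ = 15.934 − 4.83 = 11.104
L/L_☉ = 10^(−0.4 × 11.104) = 3.617×10^-5

M ≈ 15.93; L/L_☉ ≈ 3.6×10^-5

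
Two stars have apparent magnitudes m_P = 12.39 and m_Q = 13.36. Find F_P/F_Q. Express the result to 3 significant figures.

Magnitude difference = -0.97
Flux ratio = 10^(−0.4 Δm) = 10^(−0.4 × -0.97) = 10^0.388 = 2.443

F_P/F_Q ≈ 2.44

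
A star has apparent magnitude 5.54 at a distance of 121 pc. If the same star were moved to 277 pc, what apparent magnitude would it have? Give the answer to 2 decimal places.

Flux ∝ 1/d², so Δm = 5 log₁₀(d₂/d₁) = 5 log₁₀(277/121) = 1.798
m₂ = m₁ + Δm = 5.54 + (1.798) = 7.338

m ≈ 7.34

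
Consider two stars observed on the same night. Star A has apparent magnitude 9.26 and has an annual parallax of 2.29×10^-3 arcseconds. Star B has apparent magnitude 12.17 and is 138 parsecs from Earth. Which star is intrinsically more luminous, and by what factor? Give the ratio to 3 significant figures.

Star A is more luminous, by a factor of 146.

Star A: d = 1/p = 1/2.29×10^-3″ = 436.7 pc
Star A: M = m − 5 log₁₀ d + 5 = 9.26 − 5·2.6402 + 5 = 1.059
Star B: M = m − 5 log₁₀ d + 5 = 12.17 − 5·2.1399 + 5 = 6.471
ΔM = M_A − M_B = 1.059 − (6.471) = -5.411; smaller M is more luminous → Star A.
L ratio = 10^(0.4 |ΔM|) = 10^2.165 = 146.1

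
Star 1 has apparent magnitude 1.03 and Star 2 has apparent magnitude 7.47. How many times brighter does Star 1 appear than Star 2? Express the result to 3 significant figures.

377

Magnitude difference = -6.44
Flux ratio = 10^(−0.4 Δm) = 10^(−0.4 × -6.44) = 10^2.576 = 376.7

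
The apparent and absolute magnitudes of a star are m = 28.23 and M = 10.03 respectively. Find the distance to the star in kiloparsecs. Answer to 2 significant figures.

d ≈ 44 kpc

Distance modulus: m − M = 28.23 − (10.03) = 18.200
m − M = 5 log₁₀ d − 5
log₁₀ d = (m − M)/5 + 1 = 4.6400
d = 10^4.6400 = 43650 pc
= 43.65 kpc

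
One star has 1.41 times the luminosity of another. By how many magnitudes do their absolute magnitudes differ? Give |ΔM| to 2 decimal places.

Pogson: ΔM = −2.5 log₁₀(ratio) = −2.5 log₁₀(1.41) = −2.5 × 0.1492 = -0.373

|ΔM| ≈ 0.37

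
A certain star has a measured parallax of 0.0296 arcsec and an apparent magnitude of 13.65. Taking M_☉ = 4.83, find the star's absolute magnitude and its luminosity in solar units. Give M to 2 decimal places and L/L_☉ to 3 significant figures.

d = 1/p = 1/0.0296″ = 33.78 pc
M = m − 5 log₁₀ d + 5 = 13.65 − 5·1.5287 + 5 = 11.006
M − M_☉ = 11.006 − 4.83 = 6.176
L/L_☉ = 10^(−0.4 × 6.176) = 3.384×10^-3

M ≈ 11.01; L/L_☉ ≈ 3.38×10^-3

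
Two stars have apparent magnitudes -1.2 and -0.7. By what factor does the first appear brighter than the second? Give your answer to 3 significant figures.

1.58

Magnitude difference = -0.5
Flux ratio = 10^(−0.4 Δm) = 10^(−0.4 × -0.5) = 10^0.200 = 1.585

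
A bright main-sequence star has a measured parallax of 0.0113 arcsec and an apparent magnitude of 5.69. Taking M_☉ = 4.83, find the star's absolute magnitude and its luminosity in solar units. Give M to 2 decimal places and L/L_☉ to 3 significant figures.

d = 1/p = 1/0.0113″ = 88.50 pc
M = m − 5 log₁₀ d + 5 = 5.69 − 5·1.9469 + 5 = 0.955
M − M_☉ = 0.955 − 4.83 = -3.875
L/L_☉ = 10^(−0.4 × -3.875) = 35.47

M ≈ 0.96; L/L_☉ ≈ 35.5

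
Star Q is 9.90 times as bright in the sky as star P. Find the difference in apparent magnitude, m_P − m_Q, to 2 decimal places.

Pogson: Δm = −2.5 log₁₀(ratio) = −2.5 log₁₀(9.90) = −2.5 × 0.9956 = -2.489
Star Q is brighter so has the smaller magnitude: m_P − m_Q is positive.

m_P − m_Q ≈ 2.49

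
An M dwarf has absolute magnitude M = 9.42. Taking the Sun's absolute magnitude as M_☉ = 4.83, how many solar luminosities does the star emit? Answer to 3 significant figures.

L/L_☉ ≈ 0.0146

M − M_☉ = 9.42 − 4.83 = 4.590
L/L_☉ = 10^(−0.4 (M − M_☉)) = 10^-1.836 = 0.01459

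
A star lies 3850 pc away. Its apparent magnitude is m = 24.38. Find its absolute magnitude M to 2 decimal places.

5 log₁₀(d/10 pc) = 5 log₁₀(3850) − 5 = 12.927
M = m − 5 log₁₀(d/10) = 24.38 − 12.927 = 11.453

M ≈ 11.45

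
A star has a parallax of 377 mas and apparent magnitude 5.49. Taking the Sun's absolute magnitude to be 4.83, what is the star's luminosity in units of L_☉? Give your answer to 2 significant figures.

L/L_☉ ≈ 0.038

d = 1/p = 1000/377 mas = 2.653 pc
M = m − 5 log₁₀ d + 5 = 5.49 − 5·0.4237 + 5 = 8.372
M − M_☉ = 8.372 − 4.83 = 3.542
L/L_☉ = 10^(−0.4 × 3.542) = 0.03831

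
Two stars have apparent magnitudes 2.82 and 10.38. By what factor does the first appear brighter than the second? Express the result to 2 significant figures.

1100

Δm = 2.82 − (10.38) = -7.56
Flux ratio = 10^(−0.4 Δm) = 10^(−0.4 × -7.56) = 10^3.024 = 1057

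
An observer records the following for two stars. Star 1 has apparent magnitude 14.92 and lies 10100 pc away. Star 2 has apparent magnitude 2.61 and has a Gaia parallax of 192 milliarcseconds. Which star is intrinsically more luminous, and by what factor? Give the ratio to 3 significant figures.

Star 1 is more luminous, by a factor of 44.8.

Star 1: M = m − 5 log₁₀ d + 5 = 14.92 − 5·4.0043 + 5 = -0.102
Star 2: p = 192 mas = 0.192″ → d = 1/p = 5.208 pc
Star 2: M = m − 5 log₁₀ d + 5 = 2.61 − 5·0.7167 + 5 = 4.027
ΔM = M_1 − M_2 = -0.102 − (4.027) = -4.128; smaller M is more luminous → Star 1.
L ratio = 10^(0.4 |ΔM|) = 10^1.651 = 44.80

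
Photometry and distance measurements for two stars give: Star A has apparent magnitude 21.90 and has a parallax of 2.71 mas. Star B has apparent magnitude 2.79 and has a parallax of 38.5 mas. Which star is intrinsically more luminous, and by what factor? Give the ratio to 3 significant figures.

Star A: p = 2.71 mas = 2.71×10^-3″ → d = 1/p = 369.0 pc
Star A: M = m − 5 log₁₀ d + 5 = 21.90 − 5·2.5670 + 5 = 14.065
Star B: p = 38.5 mas = 0.0385″ → d = 1/p = 25.97 pc
Star B: M = m − 5 log₁₀ d + 5 = 2.79 − 5·1.4145 + 5 = 0.717
ΔM = M_A − M_B = 14.065 − (0.717) = 13.348; smaller M is more luminous → Star B.
L ratio = 10^(0.4 |ΔM|) = 10^5.339 = 218300

Star B is more luminous, by a factor of 218000.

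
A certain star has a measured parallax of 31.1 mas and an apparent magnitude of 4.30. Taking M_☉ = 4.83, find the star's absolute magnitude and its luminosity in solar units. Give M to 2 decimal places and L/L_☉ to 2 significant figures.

M ≈ 1.76; L/L_☉ ≈ 17

d = 1/p = 1000/31.1 mas = 32.15 pc
M = m − 5 log₁₀ d + 5 = 4.30 − 5·1.5072 + 5 = 1.764
M − M_☉ = 1.764 − 4.83 = -3.066
L/L_☉ = 10^(−0.4 × -3.066) = 16.85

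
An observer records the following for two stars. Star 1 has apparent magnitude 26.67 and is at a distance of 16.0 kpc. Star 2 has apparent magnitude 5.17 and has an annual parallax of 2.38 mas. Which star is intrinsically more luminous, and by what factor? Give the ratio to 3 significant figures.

Star 2 is more luminous, by a factor of 275000.

Star 1: d = 16.0 kpc = 16000 pc
Star 1: M = m − 5 log₁₀ d + 5 = 26.67 − 5·4.2041 + 5 = 10.649
Star 2: p = 2.38 mas = 2.38×10^-3″ → d = 1/p = 420.2 pc
Star 2: M = m − 5 log₁₀ d + 5 = 5.17 − 5·2.6234 + 5 = -2.947
ΔM = M_1 − M_2 = 10.649 − (-2.947) = 13.597; smaller M is more luminous → Star 2.
L ratio = 10^(0.4 |ΔM|) = 10^5.439 = 274500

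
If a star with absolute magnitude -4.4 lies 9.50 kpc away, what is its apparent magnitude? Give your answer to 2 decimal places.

m ≈ 10.49

d = 9.50 kpc = 9500 pc
m = M + 5 log₁₀ d − 5 = -4.4 + 5·3.9777 − 5 = 10.489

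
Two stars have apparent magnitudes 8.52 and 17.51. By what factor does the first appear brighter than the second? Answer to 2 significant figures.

3900

Δm = 8.52 − (17.51) = -8.99
Flux ratio = 10^(−0.4 Δm) = 10^(−0.4 × -8.99) = 10^3.596 = 3945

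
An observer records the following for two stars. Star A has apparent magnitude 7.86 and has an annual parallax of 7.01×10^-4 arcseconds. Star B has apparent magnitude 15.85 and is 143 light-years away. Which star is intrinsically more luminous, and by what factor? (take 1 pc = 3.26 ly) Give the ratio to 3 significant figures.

Star A is more luminous, by a factor of 1.66×10^6.

Star A: d = 1/p = 1/7.01×10^-4″ = 1427 pc
Star A: M = m − 5 log₁₀ d + 5 = 7.86 − 5·3.1543 + 5 = -2.911
Star B: d = 143 ly / 3.26 = 43.87 pc
Star B: M = m − 5 log₁₀ d + 5 = 15.85 − 5·1.6421 + 5 = 12.639
ΔM = M_A − M_B = -2.911 − (12.639) = -15.551; smaller M is more luminous → Star A.
L ratio = 10^(0.4 |ΔM|) = 10^6.220 = 1.661×10^6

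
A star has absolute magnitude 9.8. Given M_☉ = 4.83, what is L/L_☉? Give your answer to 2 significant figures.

M − M_☉ = 9.8 − 4.83 = 4.970
L/L_☉ = 10^(−0.4 (M − M_☉)) = 10^-1.988 = 0.01028

L/L_☉ ≈ 0.010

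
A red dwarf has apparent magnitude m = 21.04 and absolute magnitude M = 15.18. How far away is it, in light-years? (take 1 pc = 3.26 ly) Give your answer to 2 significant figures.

μ = m − M = 5.860
m − M = 5 log₁₀ d − 5
log₁₀ d = (m − M)/5 + 1 = 2.1720
d = 10^2.1720 = 148.6 pc
= 484.4 ly

d ≈ 480 ly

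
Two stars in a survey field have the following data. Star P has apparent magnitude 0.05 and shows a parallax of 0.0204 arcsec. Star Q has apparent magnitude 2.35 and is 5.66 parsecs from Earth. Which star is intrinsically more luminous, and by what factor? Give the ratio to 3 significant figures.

Star P: d = 1/p = 1/0.0204″ = 49.02 pc
Star P: M = m − 5 log₁₀ d + 5 = 0.05 − 5·1.6904 + 5 = -3.402
Star Q: M = m − 5 log₁₀ d + 5 = 2.35 − 5·0.7528 + 5 = 3.586
ΔM = M_P − M_Q = -3.402 − (3.586) = -6.988; smaller M is more luminous → Star P.
L ratio = 10^(0.4 |ΔM|) = 10^2.795 = 623.9

Star P is more luminous, by a factor of 624.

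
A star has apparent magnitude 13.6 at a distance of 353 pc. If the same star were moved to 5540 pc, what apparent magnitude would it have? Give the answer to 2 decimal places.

m ≈ 19.58

Flux ∝ 1/d², so Δm = 5 log₁₀(d₂/d₁) = 5 log₁₀(5540/353) = 5.979
m₂ = m₁ + Δm = 13.6 + (5.979) = 19.579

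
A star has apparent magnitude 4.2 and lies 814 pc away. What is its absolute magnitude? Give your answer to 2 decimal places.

5 log₁₀(d/10 pc) = 5 log₁₀(814.0) − 5 = 9.553
M = m − 5 log₁₀(d/10) = 4.2 − 9.553 = -5.353

M ≈ -5.35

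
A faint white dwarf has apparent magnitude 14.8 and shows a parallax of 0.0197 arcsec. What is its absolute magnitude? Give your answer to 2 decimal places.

d = 1/p = 1/0.0197″ = 50.76 pc
5 log₁₀(d/10 pc) = 5 log₁₀(50.76) − 5 = 3.528
M = m − 5 log₁₀(d/10) = 14.8 − 3.528 = 11.272

M ≈ 11.27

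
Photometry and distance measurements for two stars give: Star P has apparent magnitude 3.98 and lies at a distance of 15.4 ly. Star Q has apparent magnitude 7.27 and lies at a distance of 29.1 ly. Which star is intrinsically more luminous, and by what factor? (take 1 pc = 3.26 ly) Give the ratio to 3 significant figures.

Star P: d = 15.4 ly / 3.26 = 4.724 pc
Star P: M = m − 5 log₁₀ d + 5 = 3.98 − 5·0.6743 + 5 = 5.608
Star Q: d = 29.1 ly / 3.26 = 8.926 pc
Star Q: M = m − 5 log₁₀ d + 5 = 7.27 − 5·0.9507 + 5 = 7.517
ΔM = M_P − M_Q = 5.608 − (7.517) = -1.908; smaller M is more luminous → Star P.
L ratio = 10^(0.4 |ΔM|) = 10^0.763 = 5.798

Star P is more luminous, by a factor of 5.80.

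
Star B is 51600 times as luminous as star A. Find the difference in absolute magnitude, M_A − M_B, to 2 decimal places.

Pogson: ΔM = −2.5 log₁₀(ratio) = −2.5 log₁₀(51600) = −2.5 × 4.7126 = -11.782
Star B is brighter so has the smaller magnitude: M_A − M_B is positive.

M_A − M_B ≈ 11.78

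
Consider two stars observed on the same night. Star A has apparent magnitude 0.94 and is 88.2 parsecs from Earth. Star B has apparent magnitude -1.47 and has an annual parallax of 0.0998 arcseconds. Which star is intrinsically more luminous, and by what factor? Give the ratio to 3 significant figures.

Star A is more luminous, by a factor of 8.42.

Star A: M = m − 5 log₁₀ d + 5 = 0.94 − 5·1.9455 + 5 = -3.787
Star B: d = 1/p = 1/0.0998″ = 10.02 pc
Star B: M = m − 5 log₁₀ d + 5 = -1.47 − 5·1.0009 + 5 = -1.474
ΔM = M_A − M_B = -3.787 − (-1.474) = -2.313; smaller M is more luminous → Star A.
L ratio = 10^(0.4 |ΔM|) = 10^0.925 = 8.418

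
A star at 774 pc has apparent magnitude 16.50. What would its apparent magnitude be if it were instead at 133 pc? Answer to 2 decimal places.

Flux ∝ 1/d², so Δm = 5 log₁₀(d₂/d₁) = 5 log₁₀(133/774) = -3.824
m₂ = m₁ + Δm = 16.50 + (-3.824) = 12.676

m ≈ 12.68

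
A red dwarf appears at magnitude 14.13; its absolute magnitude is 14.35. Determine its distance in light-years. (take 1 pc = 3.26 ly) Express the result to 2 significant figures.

d ≈ 29 ly

Distance modulus: m − M = 14.13 − (14.35) = -0.220
m − M = 5 log₁₀ d − 5
log₁₀ d = (m − M)/5 + 1 = 0.9560
d = 10^0.9560 = 9.036 pc
= 29.46 ly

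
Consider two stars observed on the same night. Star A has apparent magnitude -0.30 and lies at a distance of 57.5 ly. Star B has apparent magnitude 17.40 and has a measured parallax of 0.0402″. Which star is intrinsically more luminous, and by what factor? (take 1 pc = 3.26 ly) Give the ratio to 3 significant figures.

Star A is more luminous, by a factor of 6.04×10^6.

Star A: d = 57.5 ly / 3.26 = 17.64 pc
Star A: M = m − 5 log₁₀ d + 5 = -0.30 − 5·1.2465 + 5 = -1.532
Star B: d = 1/p = 1/0.0402″ = 24.88 pc
Star B: M = m − 5 log₁₀ d + 5 = 17.40 − 5·1.3958 + 5 = 15.421
ΔM = M_A − M_B = -1.532 − (15.421) = -16.953; smaller M is more luminous → Star A.
L ratio = 10^(0.4 |ΔM|) = 10^6.781 = 6.044×10^6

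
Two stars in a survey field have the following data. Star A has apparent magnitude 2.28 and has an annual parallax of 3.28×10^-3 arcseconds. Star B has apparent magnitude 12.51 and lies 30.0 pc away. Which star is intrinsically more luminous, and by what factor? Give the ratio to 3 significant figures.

Star A is more luminous, by a factor of 1.28×10^6.

Star A: d = 1/p = 1/3.28×10^-3″ = 304.9 pc
Star A: M = m − 5 log₁₀ d + 5 = 2.28 − 5·2.4841 + 5 = -5.141
Star B: M = m − 5 log₁₀ d + 5 = 12.51 − 5·1.4771 + 5 = 10.124
ΔM = M_A − M_B = -5.141 − (10.124) = -15.265; smaller M is more luminous → Star A.
L ratio = 10^(0.4 |ΔM|) = 10^6.106 = 1.276×10^6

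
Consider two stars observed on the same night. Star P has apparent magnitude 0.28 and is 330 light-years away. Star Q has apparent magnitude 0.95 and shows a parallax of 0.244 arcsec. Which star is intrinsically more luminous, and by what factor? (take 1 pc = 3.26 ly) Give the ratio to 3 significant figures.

Star P: d = 330 ly / 3.26 = 101.2 pc
Star P: M = m − 5 log₁₀ d + 5 = 0.28 − 5·2.0053 + 5 = -4.746
Star Q: d = 1/p = 1/0.244″ = 4.098 pc
Star Q: M = m − 5 log₁₀ d + 5 = 0.95 − 5·0.6126 + 5 = 2.887
ΔM = M_P − M_Q = -4.746 − (2.887) = -7.633; smaller M is more luminous → Star P.
L ratio = 10^(0.4 |ΔM|) = 10^3.053 = 1131

Star P is more luminous, by a factor of 1130.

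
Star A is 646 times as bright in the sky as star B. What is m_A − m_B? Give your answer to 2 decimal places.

m_A − m_B ≈ -7.03

Pogson: Δm = −2.5 log₁₀(ratio) = −2.5 log₁₀(646) = −2.5 × 2.8102 = -7.026
Star A is brighter, so it has the smaller magnitude: the difference is negative.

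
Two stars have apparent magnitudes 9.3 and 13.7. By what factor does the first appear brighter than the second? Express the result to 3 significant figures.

57.5

Magnitude difference = -4.4
Flux ratio = 10^(−0.4 Δm) = 10^(−0.4 × -4.4) = 10^1.760 = 57.54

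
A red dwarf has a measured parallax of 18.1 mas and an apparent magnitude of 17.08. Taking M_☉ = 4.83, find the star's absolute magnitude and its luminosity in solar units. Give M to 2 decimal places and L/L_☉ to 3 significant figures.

d = 1/p = 1000/18.1 mas = 55.25 pc
M = m − 5 log₁₀ d + 5 = 17.08 − 5·1.7423 + 5 = 13.368
M − M_☉ = 13.368 − 4.83 = 8.538
L/L_☉ = 10^(−0.4 × 8.538) = 3.843×10^-4

M ≈ 13.37; L/L_☉ ≈ 3.84×10^-4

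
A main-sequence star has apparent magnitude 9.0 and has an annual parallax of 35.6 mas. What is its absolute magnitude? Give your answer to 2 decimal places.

p = 35.6 mas = 0.0356″ → d = 1/p = 28.09 pc
5 log₁₀(d/10 pc) = 5 log₁₀(28.09) − 5 = 2.243
M = m − 5 log₁₀(d/10) = 9.0 − 2.243 = 6.757

M ≈ 6.76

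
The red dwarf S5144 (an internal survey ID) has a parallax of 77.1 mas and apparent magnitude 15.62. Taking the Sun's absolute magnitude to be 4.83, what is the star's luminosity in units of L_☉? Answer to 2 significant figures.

L/L_☉ ≈ 8.1×10^-5

d = 1/p = 1000/77.1 mas = 12.97 pc
M = m − 5 log₁₀ d + 5 = 15.62 − 5·1.1129 + 5 = 15.055
M − M_☉ = 15.055 − 4.83 = 10.225
L/L_☉ = 10^(−0.4 × 10.225) = 8.126×10^-5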